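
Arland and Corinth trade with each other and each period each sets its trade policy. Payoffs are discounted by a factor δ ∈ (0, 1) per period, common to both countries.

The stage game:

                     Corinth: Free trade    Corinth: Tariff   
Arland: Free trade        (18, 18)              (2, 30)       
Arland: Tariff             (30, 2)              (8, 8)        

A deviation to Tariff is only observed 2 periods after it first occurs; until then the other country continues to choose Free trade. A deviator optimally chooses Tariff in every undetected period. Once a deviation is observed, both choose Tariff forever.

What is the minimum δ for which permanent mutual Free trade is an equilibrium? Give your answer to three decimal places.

0.739

The best deviation is to choose Tariff for all 2 undetected periods, earning 30 each, then 8 forever once detected.
Deviation value: 30(1−δ^2)/(1−δ) + 8δ^2/(1−δ); cooperation value: 18/(1−δ).
IC: 18 ≥ 30(1−δ^2) + 8δ^2 = 30 − 22δ^2.
So δ^2 ≥ 12/22 = 6/11, giving δ ≥ (6/11)^(1/2) ≈ 0.739.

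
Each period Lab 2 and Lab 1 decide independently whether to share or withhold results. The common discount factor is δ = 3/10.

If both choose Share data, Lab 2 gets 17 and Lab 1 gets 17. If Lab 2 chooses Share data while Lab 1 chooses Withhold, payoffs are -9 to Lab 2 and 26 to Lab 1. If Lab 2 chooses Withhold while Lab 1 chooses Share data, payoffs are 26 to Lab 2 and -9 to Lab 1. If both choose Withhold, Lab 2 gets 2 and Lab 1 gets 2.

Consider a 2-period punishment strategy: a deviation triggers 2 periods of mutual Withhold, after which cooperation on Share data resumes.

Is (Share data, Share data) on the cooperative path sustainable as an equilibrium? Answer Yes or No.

A one-shot deviation gives 26 now, then 2 for 2 periods, then back to 17.
Gain from deviating: (26−17) today; loss: (17−2) in each of the next 2 periods.
No-deviation condition: (17−2)(δ+…+δ^2) ≥ 26−17, i.e. δ+…+δ^2 ≥ 3/5.
At δ = 3/10: δ+…+δ^2 = 0.3900 < 0.6000.
So cooperation is not sustainable.

No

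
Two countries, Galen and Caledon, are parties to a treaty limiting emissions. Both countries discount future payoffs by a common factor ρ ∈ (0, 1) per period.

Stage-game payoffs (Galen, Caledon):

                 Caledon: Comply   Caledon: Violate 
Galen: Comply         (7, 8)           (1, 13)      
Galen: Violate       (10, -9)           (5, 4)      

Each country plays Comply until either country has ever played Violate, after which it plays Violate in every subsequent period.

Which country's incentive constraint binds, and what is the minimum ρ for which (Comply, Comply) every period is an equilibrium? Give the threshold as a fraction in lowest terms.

Galen's threshold: (10−7)/(10−5) = 3/5.
Caledon's threshold: (13−8)/(13−4) = 5/9.
3/5 > 5/9, so Galen binds and ρ* = 3/5.

Galen; ρ ≥ 3/5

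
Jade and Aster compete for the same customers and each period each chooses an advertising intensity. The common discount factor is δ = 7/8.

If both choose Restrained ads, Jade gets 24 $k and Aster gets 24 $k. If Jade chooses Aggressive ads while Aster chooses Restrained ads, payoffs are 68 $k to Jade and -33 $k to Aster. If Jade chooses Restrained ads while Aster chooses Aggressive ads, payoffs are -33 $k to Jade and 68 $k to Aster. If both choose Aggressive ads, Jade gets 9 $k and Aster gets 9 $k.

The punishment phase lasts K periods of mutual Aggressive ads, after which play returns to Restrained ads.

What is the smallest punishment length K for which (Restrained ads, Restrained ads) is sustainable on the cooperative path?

5

IC: δ(1−δ^K)/(1−δ) ≥ (68−24)/(24−9) = 44/15.
With δ = 7/8: need 1 − δ^K ≥ 44/15·(1−7/8)/(7/8), i.e. δ^K ≤ 0.5810.
Since (7/8)^4 = 0.5862 and (7/8)^5 = 0.5129, the smallest such K is 5.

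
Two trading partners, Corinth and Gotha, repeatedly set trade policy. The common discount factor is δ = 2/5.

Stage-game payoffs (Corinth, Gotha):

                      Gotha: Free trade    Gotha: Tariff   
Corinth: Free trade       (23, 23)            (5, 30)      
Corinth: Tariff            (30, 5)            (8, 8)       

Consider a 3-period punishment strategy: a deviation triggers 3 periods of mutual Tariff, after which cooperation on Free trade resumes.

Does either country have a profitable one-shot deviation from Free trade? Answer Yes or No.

No

Comparing payoff streams over the 4 periods until play realigns: cooperate → 23(1+δ+…+δ^3); deviate → 30 + 8(δ+…+δ^3).
Cooperation is sustained iff (23−8)(δ+…+δ^3) ≥ 30−23.
δ+…+δ^3 = 2/5·(1−(2/5)^3)/(1−2/5) = 0.6240, and (30−23)/(23−8) = 0.4667.
0.6240 ≥ 0.4667, so cooperation is sustainable.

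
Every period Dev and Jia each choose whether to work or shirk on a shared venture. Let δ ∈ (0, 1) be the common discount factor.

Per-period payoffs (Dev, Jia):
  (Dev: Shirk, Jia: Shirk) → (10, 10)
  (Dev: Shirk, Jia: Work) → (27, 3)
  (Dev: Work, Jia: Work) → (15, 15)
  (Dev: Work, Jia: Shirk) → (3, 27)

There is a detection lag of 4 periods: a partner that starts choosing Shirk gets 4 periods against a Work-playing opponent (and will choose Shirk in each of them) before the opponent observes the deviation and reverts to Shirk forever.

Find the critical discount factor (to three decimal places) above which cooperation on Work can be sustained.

0.917

The best deviation is to choose Shirk for all 4 undetected periods, earning 27 each, then 10 forever once detected.
Deviation value: 27(1−δ^4)/(1−δ) + 10δ^4/(1−δ); cooperation value: 15/(1−δ).
IC: 15 ≥ 27(1−δ^4) + 10δ^4 = 27 − 17δ^4.
So δ^4 ≥ 12/17, giving δ ≥ (12/17)^(1/4) ≈ 0.917.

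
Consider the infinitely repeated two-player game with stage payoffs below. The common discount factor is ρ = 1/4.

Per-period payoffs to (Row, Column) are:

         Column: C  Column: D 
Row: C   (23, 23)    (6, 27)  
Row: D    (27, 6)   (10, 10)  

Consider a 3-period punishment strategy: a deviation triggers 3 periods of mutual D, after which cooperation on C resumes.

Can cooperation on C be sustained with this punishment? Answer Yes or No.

Yes

Comparing payoff streams over the 4 periods until play realigns: cooperate → 23(1+ρ+…+ρ^3); deviate → 27 + 10(ρ+…+ρ^3).
Cooperation is sustained iff (23−10)(ρ+…+ρ^3) ≥ 27−23.
ρ+…+ρ^3 = 1/4·(1−(1/4)^3)/(1−1/4) = 0.3281, and (27−23)/(23−10) = 0.3077.
0.3281 ≥ 0.3077, so cooperation is sustainable.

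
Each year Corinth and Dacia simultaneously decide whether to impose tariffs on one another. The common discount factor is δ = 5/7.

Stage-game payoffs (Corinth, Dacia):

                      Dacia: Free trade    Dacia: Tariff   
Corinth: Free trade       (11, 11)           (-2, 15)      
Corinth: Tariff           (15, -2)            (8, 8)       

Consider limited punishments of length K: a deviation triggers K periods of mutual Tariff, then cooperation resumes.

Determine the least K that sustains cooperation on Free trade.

No profitable deviation requires (11−8)(δ+…+δ^K) ≥ 15−11, i.e. δ+…+δ^K ≥ 4/3 ≈ 1.3333.
With δ = 5/7, the partial sums are K=1: 0.7143, K=2: 1.2245, K=3: 1.5889.
K = 3 is the first length at which the sum reaches 1.3333.

3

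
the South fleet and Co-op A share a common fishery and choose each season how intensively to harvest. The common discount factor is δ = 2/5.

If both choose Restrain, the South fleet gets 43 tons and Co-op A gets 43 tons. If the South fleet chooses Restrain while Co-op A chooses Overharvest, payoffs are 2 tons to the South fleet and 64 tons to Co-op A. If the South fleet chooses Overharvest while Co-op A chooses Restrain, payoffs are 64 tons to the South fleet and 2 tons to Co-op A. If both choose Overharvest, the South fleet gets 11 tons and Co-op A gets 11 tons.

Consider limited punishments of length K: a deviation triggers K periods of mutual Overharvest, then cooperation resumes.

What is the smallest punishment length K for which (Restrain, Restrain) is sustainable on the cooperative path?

IC: δ(1−δ^K)/(1−δ) ≥ (64−43)/(43−11) = 21/32.
With δ = 2/5: need 1 − δ^K ≥ 21/32·(1−2/5)/(2/5), i.e. δ^K ≤ 0.0156.
Since (2/5)^4 = 0.0256 and (2/5)^5 = 0.0102, the smallest such K is 5.

5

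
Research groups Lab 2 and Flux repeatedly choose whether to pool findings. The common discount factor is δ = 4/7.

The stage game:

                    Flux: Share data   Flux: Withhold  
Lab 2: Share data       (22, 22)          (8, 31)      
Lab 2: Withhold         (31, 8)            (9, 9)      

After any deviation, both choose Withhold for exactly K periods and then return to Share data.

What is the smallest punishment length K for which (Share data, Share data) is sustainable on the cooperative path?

Need Σ_{k=1}^{K} δ^k ≥ (31−22)/(22−9) = 0.6923 at δ = 4/7.
At K = 1 the sum is 0.5714 < 0.6923; at K = 2 it is 0.8980 ≥ 0.6923.
So the minimum punishment length is K = 2.

2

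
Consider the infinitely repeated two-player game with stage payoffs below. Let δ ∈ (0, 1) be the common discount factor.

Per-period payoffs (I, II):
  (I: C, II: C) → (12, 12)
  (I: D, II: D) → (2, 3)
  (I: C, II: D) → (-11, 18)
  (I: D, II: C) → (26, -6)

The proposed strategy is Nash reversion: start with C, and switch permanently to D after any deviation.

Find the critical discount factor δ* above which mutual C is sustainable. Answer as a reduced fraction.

7/12

I: cooperation gives 12 each period; deviation gives 26 once then 2 forever.
  12/(1−δ) ≥ 26 + 2δ/(1−δ) ⇒ δ ≥ 14/24 = 7/12.
II: cooperation gives 12 each period; deviation gives 18 once then 3 forever.
  δ ≥ 6/15 = 2/5.
Both must hold, so the binding constraint is I's: δ ≥ 7/12.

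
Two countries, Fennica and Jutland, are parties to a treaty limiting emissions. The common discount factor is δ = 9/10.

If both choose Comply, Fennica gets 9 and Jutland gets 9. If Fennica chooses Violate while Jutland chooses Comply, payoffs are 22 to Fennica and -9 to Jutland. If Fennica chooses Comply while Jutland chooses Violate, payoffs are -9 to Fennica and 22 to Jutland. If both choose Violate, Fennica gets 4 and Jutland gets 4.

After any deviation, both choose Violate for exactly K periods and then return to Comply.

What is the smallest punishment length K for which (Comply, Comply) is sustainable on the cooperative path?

Need Σ_{k=1}^{K} δ^k ≥ (22−9)/(9−4) = 2.6000 at δ = 9/10.
At K = 3 the sum is 2.4390 < 2.6000; at K = 4 it is 3.0951 ≥ 2.6000.
So the minimum punishment length is K = 4.

4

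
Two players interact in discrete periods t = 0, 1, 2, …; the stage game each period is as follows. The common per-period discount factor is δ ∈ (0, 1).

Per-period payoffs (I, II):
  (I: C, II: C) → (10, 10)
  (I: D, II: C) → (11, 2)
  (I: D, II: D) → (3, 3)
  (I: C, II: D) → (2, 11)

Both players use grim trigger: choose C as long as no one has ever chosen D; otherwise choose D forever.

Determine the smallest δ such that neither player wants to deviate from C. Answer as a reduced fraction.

10/(1−δ) ≥ 11 + 3δ/(1−δ)
10 ≥ 11 − 8δ
δ ≥ 1/8.

1/8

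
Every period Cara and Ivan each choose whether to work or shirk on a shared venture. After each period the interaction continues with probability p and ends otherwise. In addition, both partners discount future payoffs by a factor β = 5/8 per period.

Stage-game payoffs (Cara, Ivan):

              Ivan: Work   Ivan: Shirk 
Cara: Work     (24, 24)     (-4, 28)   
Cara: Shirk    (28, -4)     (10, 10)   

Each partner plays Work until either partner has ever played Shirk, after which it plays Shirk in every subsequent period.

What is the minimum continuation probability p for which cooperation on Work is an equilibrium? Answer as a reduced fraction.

Expected continuation weight on next period's payoff is β·p = 5/8·p, which plays the role of the discount factor.
Cooperation requires 5/8·p ≥ (28−24)/(28−10) = 2/9, hence p ≥ 16/45.

16/45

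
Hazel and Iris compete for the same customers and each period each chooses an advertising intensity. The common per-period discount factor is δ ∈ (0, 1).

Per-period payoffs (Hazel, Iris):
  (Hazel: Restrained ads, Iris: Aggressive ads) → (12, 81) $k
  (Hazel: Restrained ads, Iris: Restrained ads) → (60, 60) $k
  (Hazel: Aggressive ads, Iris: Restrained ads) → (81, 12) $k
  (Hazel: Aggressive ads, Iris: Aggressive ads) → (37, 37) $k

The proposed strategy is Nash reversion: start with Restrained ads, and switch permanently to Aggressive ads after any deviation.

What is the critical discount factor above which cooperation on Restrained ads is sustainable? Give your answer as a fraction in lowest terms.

60/(1−δ) ≥ 81 + 37δ/(1−δ)
60 ≥ 81 − 44δ
δ ≥ 21/44.

21/44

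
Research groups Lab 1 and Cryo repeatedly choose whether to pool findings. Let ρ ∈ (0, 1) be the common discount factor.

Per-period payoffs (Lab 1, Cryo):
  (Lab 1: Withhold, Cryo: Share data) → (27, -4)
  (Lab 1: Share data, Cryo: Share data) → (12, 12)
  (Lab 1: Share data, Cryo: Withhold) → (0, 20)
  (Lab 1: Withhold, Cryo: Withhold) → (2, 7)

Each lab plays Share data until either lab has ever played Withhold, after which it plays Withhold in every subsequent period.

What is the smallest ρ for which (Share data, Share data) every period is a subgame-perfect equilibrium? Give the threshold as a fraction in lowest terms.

Lab 1's threshold: (27−12)/(27−2) = 3/5.
Cryo's threshold: (20−12)/(20−7) = 8/13.
3/5 < 8/13, so Cryo binds and ρ* = 8/13.

8/13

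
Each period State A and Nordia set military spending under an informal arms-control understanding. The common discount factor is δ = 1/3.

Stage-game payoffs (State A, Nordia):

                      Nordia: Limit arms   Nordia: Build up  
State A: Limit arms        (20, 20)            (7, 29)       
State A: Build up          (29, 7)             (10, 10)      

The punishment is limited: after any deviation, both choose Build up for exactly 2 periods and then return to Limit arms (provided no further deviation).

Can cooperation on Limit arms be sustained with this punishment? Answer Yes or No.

No

Comparing payoff streams over the 3 periods until play realigns: cooperate → 20(1+δ+…+δ^2); deviate → 29 + 10(δ+…+δ^2).
Cooperation is sustained iff (20−10)(δ+…+δ^2) ≥ 29−20.
δ+…+δ^2 = 1/3·(1−(1/3)^2)/(1−1/3) = 0.4444, and (29−20)/(20−10) = 0.9000.
0.4444 < 0.9000, so cooperation is not sustainable.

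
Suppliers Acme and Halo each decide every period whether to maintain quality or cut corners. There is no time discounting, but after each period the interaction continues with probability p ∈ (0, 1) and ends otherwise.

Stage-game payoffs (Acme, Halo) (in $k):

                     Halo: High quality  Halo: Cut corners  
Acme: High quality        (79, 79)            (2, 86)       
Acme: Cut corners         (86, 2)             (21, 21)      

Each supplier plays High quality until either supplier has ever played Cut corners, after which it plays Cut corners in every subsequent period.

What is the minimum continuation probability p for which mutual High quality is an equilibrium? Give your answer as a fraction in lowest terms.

7/65

With no time discounting, the continuation probability p plays the role of the discount factor.
Grim-trigger IC: 79/(1−p) ≥ 86 + 21p/(1−p) ⇒ p ≥ (86−79)/(86−21) = 7/65.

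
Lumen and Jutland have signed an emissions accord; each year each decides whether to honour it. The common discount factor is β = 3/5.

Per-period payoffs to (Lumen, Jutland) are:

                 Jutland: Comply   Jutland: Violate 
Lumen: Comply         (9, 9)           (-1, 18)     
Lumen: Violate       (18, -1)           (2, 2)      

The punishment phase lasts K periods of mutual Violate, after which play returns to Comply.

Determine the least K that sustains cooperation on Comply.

4

IC: β(1−β^K)/(1−β) ≥ (18−9)/(9−2) = 9/7.
With β = 3/5: need 1 − β^K ≥ 9/7·(1−3/5)/(3/5), i.e. β^K ≤ 0.1429.
Since (3/5)^3 = 0.2160 and (3/5)^4 = 0.1296, the smallest such K is 4.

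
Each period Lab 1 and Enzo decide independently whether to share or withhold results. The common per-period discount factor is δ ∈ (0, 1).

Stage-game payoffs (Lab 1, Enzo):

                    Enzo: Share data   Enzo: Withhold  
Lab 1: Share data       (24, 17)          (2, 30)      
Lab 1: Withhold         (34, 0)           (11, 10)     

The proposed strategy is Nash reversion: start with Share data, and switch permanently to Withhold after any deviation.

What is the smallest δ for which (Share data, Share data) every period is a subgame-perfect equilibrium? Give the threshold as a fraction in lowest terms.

13/20

For Lab 1: deviation gain 34−24 = 10, per-period punishment loss 24−11 = 13. IC gives δ ≥ 10/23.
For Enzo: gain 13, loss 7 per period, so δ ≥ 13/20.
The tighter constraint is Enzo's, so cooperation needs δ ≥ 13/20.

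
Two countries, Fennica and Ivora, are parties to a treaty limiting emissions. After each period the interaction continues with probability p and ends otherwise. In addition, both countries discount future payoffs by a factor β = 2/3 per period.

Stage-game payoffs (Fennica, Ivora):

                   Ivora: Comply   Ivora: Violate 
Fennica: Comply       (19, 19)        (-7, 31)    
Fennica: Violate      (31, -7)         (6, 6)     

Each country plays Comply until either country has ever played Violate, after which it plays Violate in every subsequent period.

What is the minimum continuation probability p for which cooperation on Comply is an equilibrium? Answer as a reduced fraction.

18/25

With continuation probability p and discount β, the effective per-period discount factor is βp.
Grim-trigger IC: βp ≥ (31−19)/(31−6) = 12/25.
So p ≥ (12/25)/(2/3) = 18/25.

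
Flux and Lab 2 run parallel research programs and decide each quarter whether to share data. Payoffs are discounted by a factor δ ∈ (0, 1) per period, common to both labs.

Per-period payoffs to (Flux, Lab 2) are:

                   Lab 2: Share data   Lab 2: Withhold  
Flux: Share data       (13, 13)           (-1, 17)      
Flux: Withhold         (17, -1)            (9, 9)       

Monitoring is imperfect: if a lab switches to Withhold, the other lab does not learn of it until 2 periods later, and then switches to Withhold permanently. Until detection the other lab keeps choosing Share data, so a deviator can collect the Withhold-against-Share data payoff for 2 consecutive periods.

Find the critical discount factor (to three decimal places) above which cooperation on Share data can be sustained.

A deviator earns 17 for 2 periods, then 9 forever; cooperating earns 13 forever. Multiplying the IC by (1−δ):
13 ≥ 17(1−δ^2) + 9δ^2, so 8·δ^2 ≥ 4 and δ^2 ≥ 1/2.
δ ≥ (1/2)^(1/2) ≈ 0.707.

0.707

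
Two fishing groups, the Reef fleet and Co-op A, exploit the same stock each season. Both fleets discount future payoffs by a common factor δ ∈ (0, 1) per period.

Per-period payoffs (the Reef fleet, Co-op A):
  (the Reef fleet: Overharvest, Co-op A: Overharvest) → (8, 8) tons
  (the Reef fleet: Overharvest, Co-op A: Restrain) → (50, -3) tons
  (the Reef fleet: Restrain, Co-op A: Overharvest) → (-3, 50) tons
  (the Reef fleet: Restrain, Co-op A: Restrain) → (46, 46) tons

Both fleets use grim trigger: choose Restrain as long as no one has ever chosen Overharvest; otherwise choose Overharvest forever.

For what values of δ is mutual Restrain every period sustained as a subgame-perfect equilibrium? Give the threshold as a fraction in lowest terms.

Cooperation forever yields 46 each period: 46/(1−δ).
Deviating yields 50 once, then 8 forever: 50 + 8δ/(1−δ).
No profitable deviation requires 46/(1−δ) ≥ 50 + 8δ/(1−δ).
Multiplying by (1−δ): 46 ≥ 50(1−δ) + 8δ = 50 − 42δ.
So 42δ ≥ 4, i.e. δ ≥ 4/42 = 2/21.

2/21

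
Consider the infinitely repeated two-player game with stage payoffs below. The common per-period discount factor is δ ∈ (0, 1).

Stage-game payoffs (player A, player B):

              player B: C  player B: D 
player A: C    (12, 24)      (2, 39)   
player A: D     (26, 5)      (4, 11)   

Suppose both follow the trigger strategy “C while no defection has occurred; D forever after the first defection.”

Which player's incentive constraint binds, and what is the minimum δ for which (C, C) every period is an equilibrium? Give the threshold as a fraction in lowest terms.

player A; δ ≥ 7/11

For player A: deviation gain 26−12 = 14, per-period punishment loss 12−4 = 8. IC gives δ ≥ 14/22 = 7/11.
For player B: gain 15, loss 13 per period, so δ ≥ 15/28.
The tighter constraint is player A's, so cooperation needs δ ≥ 7/11.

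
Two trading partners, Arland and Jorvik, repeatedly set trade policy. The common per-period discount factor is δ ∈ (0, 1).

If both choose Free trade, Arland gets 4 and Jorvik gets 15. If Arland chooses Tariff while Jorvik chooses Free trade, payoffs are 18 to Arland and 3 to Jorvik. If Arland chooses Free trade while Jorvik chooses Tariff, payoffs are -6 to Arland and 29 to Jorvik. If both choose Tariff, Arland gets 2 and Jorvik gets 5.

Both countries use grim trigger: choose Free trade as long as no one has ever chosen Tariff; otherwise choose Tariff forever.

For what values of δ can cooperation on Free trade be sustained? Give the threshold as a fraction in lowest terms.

7/8

For Arland: deviation gain 18−4 = 14, per-period punishment loss 4−2 = 2. IC gives δ ≥ 14/16 = 7/8.
For Jorvik: gain 14, loss 10 per period, so δ ≥ 14/24 = 7/12.
The tighter constraint is Arland's, so cooperation needs δ ≥ 7/8.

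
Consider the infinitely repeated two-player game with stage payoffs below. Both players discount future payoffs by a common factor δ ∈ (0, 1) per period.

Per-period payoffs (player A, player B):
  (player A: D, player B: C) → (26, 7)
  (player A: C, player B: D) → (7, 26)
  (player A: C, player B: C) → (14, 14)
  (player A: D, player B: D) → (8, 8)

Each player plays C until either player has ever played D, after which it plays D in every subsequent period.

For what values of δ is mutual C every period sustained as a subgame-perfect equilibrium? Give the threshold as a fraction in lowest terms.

14/(1−δ) ≥ 26 + 8δ/(1−δ)
14 ≥ 26 − 18δ
δ ≥ 12/18 = 2/3.

2/3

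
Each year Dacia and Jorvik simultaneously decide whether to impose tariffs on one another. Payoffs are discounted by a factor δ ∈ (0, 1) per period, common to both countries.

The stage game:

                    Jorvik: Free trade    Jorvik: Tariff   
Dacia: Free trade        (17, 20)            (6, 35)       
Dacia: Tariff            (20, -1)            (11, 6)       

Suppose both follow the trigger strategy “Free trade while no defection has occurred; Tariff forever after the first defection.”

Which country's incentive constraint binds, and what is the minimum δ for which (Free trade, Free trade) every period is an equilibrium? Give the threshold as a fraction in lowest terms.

Dacia: cooperation gives 17 each period; deviation gives 20 once then 11 forever.
  17/(1−δ) ≥ 20 + 11δ/(1−δ) ⇒ δ ≥ 3/9 = 1/3.
Jorvik: cooperation gives 20 each period; deviation gives 35 once then 6 forever.
  δ ≥ 15/29.
Both must hold, so the binding constraint is Jorvik's: δ ≥ 15/29.

Jorvik; δ ≥ 15/29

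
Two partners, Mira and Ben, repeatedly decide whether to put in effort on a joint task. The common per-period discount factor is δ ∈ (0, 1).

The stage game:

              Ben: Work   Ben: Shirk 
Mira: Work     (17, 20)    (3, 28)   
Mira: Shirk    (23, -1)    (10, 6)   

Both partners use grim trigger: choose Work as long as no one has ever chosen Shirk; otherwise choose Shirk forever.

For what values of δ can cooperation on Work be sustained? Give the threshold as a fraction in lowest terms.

Mira's threshold: (23−17)/(23−10) = 6/13.
Ben's threshold: (28−20)/(28−6) = 4/11.
6/13 > 4/11, so Mira binds and δ* = 6/13.

6/13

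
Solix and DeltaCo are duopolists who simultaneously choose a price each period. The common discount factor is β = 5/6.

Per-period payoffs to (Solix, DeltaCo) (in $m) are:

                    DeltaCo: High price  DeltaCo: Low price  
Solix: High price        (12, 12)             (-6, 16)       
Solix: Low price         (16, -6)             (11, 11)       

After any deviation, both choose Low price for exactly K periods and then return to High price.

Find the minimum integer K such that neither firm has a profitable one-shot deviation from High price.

9

No profitable deviation requires (12−11)(β+…+β^K) ≥ 16−12, i.e. β+…+β^K ≥ 4 ≈ 4.0000.
With β = 5/6, the partial sums are K=1: 0.8333, K=2: 1.5278, …, K=7: 3.6046, K=8: 3.8372, K=9: 4.0310.
K = 9 is the first length at which the sum reaches 4.0000.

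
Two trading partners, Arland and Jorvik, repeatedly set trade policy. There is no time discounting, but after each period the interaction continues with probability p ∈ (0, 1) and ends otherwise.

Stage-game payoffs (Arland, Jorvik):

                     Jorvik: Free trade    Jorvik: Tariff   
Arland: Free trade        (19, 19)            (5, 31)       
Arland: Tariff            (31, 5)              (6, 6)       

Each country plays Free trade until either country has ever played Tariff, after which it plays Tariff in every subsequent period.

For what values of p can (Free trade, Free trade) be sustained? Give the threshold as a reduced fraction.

With no time discounting, the continuation probability p plays the role of the discount factor.
Grim-trigger IC: 19/(1−p) ≥ 31 + 6p/(1−p) ⇒ p ≥ (31−19)/(31−6) = 12/25.

12/25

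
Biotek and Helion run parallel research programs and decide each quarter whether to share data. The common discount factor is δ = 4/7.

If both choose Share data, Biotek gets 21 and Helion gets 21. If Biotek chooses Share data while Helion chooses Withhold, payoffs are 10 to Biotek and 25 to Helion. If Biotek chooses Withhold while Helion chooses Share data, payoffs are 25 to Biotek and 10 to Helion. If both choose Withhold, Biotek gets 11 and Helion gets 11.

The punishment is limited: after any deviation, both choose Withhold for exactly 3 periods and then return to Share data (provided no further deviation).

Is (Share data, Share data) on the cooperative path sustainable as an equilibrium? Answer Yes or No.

Yes

IC: δ+…+δ^3 ≥ (25−21)/(21−11) = 2/5.
At δ = 4/7: partial sum = 1.0845 ≥ 0.4000. Cooperation sustainable.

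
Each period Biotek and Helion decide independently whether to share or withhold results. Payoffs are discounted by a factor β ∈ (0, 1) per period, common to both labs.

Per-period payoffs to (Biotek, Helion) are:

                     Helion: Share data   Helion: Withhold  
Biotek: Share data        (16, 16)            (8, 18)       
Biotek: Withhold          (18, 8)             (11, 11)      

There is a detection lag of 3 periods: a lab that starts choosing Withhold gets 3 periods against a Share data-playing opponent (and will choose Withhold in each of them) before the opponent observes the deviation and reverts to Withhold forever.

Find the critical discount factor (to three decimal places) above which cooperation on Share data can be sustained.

Deviating for the 3 undetected periods gains 18−16 = 2 per period over cooperation, then loses 16−11 = 5 per period forever once punishment starts.
Gain: 2(1 + β + … + β^2); loss: 5·β^3/(1−β).
No profitable deviation ⇔ 2(1−β^3) ≤ 5·β^3, i.e. β^3 ≥ 2/(2+5) = 2/7.
Hence β ≥ (2/7)^(1/3) ≈ 0.659.

0.659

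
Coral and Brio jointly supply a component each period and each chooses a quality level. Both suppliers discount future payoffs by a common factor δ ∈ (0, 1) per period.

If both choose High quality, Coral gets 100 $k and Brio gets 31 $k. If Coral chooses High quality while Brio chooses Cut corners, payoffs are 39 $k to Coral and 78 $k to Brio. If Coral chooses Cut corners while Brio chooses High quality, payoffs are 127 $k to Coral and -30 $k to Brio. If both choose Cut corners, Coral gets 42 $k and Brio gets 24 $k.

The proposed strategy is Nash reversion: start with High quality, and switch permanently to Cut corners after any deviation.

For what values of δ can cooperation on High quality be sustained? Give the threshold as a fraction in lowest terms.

47/54

Coral: cooperation gives 100 each period; deviation gives 127 once then 42 forever.
  100/(1−δ) ≥ 127 + 42δ/(1−δ) ⇒ δ ≥ 27/85.
Brio: cooperation gives 31 each period; deviation gives 78 once then 24 forever.
  δ ≥ 47/54.
Both must hold, so the binding constraint is Brio's: δ ≥ 47/54.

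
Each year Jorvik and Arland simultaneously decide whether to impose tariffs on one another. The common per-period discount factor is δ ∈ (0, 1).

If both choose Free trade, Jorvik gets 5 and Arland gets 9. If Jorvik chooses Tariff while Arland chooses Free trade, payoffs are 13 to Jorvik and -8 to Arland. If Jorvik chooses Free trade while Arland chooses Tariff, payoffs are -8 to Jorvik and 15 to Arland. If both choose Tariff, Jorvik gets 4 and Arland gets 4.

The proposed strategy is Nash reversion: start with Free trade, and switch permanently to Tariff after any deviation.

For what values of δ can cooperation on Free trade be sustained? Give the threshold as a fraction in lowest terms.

8/9

For Jorvik: deviation gain 13−5 = 8, per-period punishment loss 5−4 = 1. IC gives δ ≥ 8/9.
For Arland: gain 6, loss 5 per period, so δ ≥ 6/11.
The tighter constraint is Jorvik's, so cooperation needs δ ≥ 8/9.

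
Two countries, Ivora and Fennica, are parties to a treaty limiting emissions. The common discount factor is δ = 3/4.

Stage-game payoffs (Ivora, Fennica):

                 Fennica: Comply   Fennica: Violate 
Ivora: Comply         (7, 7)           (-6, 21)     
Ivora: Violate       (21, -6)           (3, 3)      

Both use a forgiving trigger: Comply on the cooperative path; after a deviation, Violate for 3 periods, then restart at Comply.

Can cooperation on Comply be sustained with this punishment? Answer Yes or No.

No

IC: δ+…+δ^3 ≥ (21−7)/(7−3) = 7/2.
At δ = 3/4: partial sum = 1.7344 < 3.5000. Cooperation not sustainable.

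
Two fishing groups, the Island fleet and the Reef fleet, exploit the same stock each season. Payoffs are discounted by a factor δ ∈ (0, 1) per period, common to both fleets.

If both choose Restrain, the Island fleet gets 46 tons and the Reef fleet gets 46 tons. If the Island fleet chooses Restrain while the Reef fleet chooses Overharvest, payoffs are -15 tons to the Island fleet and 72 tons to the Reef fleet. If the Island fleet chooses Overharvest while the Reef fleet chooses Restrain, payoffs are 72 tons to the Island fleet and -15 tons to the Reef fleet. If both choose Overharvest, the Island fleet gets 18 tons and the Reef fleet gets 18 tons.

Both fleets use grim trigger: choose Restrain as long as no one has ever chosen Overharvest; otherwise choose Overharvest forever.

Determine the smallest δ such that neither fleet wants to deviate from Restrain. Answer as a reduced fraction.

Cooperation forever yields 46 each period: 46/(1−δ).
Deviating yields 72 once, then 18 forever: 72 + 18δ/(1−δ).
No profitable deviation requires 46/(1−δ) ≥ 72 + 18δ/(1−δ).
Multiplying by (1−δ): 46 ≥ 72(1−δ) + 18δ = 72 − 54δ.
So 54δ ≥ 26, i.e. δ ≥ 26/54 = 13/27.

13/27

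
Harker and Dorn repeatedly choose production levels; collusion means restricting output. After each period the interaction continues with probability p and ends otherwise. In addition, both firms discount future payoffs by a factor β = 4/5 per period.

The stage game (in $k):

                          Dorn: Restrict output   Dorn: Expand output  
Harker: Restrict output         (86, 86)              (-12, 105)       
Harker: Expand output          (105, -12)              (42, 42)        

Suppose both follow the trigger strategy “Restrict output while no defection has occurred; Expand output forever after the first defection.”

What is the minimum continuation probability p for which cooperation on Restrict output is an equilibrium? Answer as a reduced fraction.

With continuation probability p and discount β, the effective per-period discount factor is βp.
Grim-trigger IC: βp ≥ (105−86)/(105−42) = 19/63.
So p ≥ (19/63)/(4/5) = 95/252.

95/252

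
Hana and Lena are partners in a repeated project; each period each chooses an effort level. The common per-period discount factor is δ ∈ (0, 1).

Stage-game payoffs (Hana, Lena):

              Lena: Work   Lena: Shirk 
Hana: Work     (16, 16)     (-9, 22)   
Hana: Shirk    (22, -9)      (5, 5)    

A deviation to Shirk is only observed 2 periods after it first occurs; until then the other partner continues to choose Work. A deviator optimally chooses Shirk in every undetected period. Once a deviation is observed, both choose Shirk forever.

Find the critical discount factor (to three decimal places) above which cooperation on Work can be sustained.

Deviating for the 2 undetected periods gains 22−16 = 6 per period over cooperation, then loses 16−5 = 11 per period forever once punishment starts.
Gain: 6(1 + δ + … + δ^1); loss: 11·δ^2/(1−δ).
No profitable deviation ⇔ 6(1−δ^2) ≤ 11·δ^2, i.e. δ^2 ≥ 6/(6+11) = 6/17.
Hence δ ≥ (6/17)^(1/2) ≈ 0.594.

0.594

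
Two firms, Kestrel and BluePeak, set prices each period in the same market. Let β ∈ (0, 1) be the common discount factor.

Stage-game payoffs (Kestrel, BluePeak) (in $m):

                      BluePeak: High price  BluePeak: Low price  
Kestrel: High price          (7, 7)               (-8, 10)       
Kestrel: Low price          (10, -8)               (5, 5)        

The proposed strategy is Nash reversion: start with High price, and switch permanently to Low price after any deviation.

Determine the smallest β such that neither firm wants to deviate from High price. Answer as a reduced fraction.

Cooperation forever yields 7 each period: 7/(1−β).
Deviating yields 10 once, then 5 forever: 10 + 5β/(1−β).
No profitable deviation requires 7/(1−β) ≥ 10 + 5β/(1−β).
Multiplying by (1−β): 7 ≥ 10(1−β) + 5β = 10 − 5β.
So 5β ≥ 3, i.e. β ≥ 3/5.

3/5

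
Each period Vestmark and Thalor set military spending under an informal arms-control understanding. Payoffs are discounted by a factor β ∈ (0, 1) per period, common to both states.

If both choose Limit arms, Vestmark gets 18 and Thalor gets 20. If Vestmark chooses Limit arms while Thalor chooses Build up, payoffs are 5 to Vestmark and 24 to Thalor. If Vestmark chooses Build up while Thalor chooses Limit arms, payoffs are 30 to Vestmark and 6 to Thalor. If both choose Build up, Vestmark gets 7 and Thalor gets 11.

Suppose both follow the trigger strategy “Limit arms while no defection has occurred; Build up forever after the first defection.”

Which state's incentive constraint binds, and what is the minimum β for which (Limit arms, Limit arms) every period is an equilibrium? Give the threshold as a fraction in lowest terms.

Vestmark; β ≥ 12/23

For Vestmark: deviation gain 30−18 = 12, per-period punishment loss 18−7 = 11. IC gives β ≥ 12/23.
For Thalor: gain 4, loss 9 per period, so β ≥ 4/13.
The tighter constraint is Vestmark's, so cooperation needs β ≥ 12/23.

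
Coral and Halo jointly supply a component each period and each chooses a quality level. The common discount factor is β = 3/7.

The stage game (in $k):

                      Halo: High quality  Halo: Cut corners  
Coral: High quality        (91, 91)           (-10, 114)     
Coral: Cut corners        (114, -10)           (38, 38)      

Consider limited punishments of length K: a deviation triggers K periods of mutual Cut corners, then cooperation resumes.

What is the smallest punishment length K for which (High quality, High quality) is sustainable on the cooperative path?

2

Need Σ_{k=1}^{K} β^k ≥ (114−91)/(91−38) = 0.4340 at β = 3/7.
At K = 1 the sum is 0.4286 < 0.4340; at K = 2 it is 0.6122 ≥ 0.4340.
So the minimum punishment length is K = 2.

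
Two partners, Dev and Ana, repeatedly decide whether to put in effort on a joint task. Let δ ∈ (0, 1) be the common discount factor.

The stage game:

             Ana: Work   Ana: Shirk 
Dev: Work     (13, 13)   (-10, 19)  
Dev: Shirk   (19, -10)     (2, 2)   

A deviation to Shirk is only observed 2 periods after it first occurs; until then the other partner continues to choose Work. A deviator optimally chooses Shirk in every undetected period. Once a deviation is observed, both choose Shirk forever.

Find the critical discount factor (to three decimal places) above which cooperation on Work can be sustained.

The best deviation is to choose Shirk for all 2 undetected periods, earning 19 each, then 2 forever once detected.
Deviation value: 19(1−δ^2)/(1−δ) + 2δ^2/(1−δ); cooperation value: 13/(1−δ).
IC: 13 ≥ 19(1−δ^2) + 2δ^2 = 19 − 17δ^2.
So δ^2 ≥ 6/17, giving δ ≥ (6/17)^(1/2) ≈ 0.594.

0.594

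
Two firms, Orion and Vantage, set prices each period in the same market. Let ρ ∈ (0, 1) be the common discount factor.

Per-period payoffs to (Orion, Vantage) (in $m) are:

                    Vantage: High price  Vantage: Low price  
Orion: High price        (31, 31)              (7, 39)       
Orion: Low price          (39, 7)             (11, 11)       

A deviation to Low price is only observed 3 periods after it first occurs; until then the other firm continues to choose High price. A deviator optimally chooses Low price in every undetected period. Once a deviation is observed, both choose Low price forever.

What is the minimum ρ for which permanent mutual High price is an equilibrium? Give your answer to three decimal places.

0.659

The best deviation is to choose Low price for all 3 undetected periods, earning 39 each, then 11 forever once detected.
Deviation value: 39(1−ρ^3)/(1−ρ) + 11ρ^3/(1−ρ); cooperation value: 31/(1−ρ).
IC: 31 ≥ 39(1−ρ^3) + 11ρ^3 = 39 − 28ρ^3.
So ρ^3 ≥ 8/28 = 2/7, giving ρ ≥ (2/7)^(1/3) ≈ 0.659.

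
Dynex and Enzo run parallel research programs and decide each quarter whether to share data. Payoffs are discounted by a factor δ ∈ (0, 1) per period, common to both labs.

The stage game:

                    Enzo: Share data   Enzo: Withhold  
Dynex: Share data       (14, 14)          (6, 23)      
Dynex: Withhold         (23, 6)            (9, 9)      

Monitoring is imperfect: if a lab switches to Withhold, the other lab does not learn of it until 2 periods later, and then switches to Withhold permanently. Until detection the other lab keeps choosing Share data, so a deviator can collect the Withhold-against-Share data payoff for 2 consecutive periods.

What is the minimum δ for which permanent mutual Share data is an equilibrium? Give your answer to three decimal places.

0.802

Deviating for the 2 undetected periods gains 23−14 = 9 per period over cooperation, then loses 14−9 = 5 per period forever once punishment starts.
Gain: 9(1 + δ + … + δ^1); loss: 5·δ^2/(1−δ).
No profitable deviation ⇔ 9(1−δ^2) ≤ 5·δ^2, i.e. δ^2 ≥ 9/(9+5) = 9/14.
Hence δ ≥ (9/14)^(1/2) ≈ 0.802.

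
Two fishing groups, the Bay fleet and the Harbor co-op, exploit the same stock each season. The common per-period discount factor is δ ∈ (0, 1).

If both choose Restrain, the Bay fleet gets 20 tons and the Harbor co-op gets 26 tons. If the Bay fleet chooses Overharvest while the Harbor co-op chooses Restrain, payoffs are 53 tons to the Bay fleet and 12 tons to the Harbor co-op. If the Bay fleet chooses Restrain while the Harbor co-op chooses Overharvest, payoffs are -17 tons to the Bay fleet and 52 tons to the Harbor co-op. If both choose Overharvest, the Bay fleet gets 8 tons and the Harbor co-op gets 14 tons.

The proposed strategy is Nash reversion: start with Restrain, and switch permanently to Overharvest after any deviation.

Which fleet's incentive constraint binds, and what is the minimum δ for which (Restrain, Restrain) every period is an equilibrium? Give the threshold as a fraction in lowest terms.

the Bay fleet; δ ≥ 11/15

the Bay fleet: cooperation gives 20 each period; deviation gives 53 once then 8 forever.
  20/(1−δ) ≥ 53 + 8δ/(1−δ) ⇒ δ ≥ 33/45 = 11/15.
the Harbor co-op: cooperation gives 26 each period; deviation gives 52 once then 14 forever.
  δ ≥ 26/38 = 13/19.
Both must hold, so the binding constraint is the Bay fleet's: δ ≥ 11/15.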